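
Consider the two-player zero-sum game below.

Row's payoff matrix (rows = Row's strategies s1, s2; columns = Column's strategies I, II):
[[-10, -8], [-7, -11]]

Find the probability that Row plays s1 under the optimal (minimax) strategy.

Row minima are -10 and -11, so Row's maximin is -10; column maxima are -7 and -8, so Column's minimax is -8. These differ, so the equilibrium is in mixed strategies.
Let Row play s1 with probability p. Column is indifferent when −10p − 7(1−p) = −8p − 11(1−p), giving p = 2/3.

2/3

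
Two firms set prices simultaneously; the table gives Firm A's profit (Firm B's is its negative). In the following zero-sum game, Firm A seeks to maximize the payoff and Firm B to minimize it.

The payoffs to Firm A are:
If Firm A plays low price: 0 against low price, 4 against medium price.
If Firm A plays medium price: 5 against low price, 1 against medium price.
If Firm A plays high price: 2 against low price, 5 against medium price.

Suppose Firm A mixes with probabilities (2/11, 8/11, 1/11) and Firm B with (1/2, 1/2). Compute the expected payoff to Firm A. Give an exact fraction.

63/22

Against (1/2, 1/2), each row's expected payoff is low price: 2; medium price: 3; high price: 7/2.
Taking the (2/11, 8/11, 1/11)-weighted average: (2/11)·(2) + (8/11)·(3) + (1/11)·(7/2) = 63/22.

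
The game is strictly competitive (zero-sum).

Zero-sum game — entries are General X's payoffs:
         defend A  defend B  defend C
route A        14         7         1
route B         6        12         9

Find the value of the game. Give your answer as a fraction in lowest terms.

Column defend B is strictly dominated by defend C for General Y (it gives General X more in every row).
The remaining 2×2 game on (route A, route B) × (defend A, defend C) has no saddle point. Let General X play route A with probability p; indifference gives 14p + 6(1−p) = p + 9(1−p), so p = 3/16.
Similarly General Y's optimal q on defend A is 1/2, and the value is 14·(1/2) + (1)·(1/2) = 15/2.

15/2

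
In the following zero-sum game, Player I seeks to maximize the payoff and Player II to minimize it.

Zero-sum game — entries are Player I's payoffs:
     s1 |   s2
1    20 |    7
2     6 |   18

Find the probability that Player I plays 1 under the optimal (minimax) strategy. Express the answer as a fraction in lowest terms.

Row minima are 7 and 6, so Player I's maximin is 7; column maxima are 20 and 18, so Player II's minimax is 18. These differ, so the equilibrium is in mixed strategies.
Let Player I play 1 with probability p. Player II is indifferent when 20p + 6(1−p) = 7p + 18(1−p), giving p = 12/25.

12/25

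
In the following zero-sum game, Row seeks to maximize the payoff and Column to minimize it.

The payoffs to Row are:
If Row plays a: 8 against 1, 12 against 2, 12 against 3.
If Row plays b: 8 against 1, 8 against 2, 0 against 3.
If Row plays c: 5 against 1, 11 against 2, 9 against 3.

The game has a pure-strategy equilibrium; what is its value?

8

Row minima: 8, 0, 5 → Row's maximin is 8.
Column maxima: 8, 12, 12 → Column's minimax is 8.
They coincide at (a, 1), so the value is 8.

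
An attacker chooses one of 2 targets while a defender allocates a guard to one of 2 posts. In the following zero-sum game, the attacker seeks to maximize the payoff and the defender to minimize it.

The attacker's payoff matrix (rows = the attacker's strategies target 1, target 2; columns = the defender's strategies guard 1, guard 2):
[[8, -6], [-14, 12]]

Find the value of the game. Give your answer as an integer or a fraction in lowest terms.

Row minima are -6 and -14, so the attacker's maximin is -6; column maxima are 8 and 12, so the defender's minimax is 8. These differ, so the equilibrium is in mixed strategies.
Let the attacker play target 1 with probability p. The defender is indifferent when 8p − 14(1−p) = −6p + 12(1−p), giving p = 13/20.
Let the defender play guard 1 with probability q. The attacker is indifferent when 8q − 6(1−q) = −14q + 12(1−q), giving q = 9/20.
The value is 8·(9/20) + (-6)·(11/20) = 3/10.

3/10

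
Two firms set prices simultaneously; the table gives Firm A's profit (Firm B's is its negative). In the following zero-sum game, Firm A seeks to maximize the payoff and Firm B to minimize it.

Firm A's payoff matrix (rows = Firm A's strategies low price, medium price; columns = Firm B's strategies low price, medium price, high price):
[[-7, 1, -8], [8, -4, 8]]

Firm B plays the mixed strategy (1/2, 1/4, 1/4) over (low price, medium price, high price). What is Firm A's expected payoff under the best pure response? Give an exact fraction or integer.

low price: (-7)·(1/2) + (1)·(1/4) + (-8)·(1/4) = -21/4.
medium price: (8)·(1/2) + (-4)·(1/4) + (8)·(1/4) = 5.
The best pure response is medium price with expected payoff 5.

5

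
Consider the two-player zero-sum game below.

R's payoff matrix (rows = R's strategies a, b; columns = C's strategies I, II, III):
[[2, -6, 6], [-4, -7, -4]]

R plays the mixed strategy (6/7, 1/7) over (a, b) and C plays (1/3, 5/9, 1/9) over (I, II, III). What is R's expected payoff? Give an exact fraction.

Against (1/3, 5/9, 1/9), each row's expected payoff is a: -2; b: -17/3.
Taking the (6/7, 1/7)-weighted average: (6/7)·(-2) + (1/7)·(-17/3) = -53/21.

-53/21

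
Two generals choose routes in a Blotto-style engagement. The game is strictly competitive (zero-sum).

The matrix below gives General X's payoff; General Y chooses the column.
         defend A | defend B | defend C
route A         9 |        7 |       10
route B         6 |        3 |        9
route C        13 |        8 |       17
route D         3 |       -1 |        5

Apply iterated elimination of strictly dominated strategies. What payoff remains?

8

Column defend A is strictly dominated by defend B for General Y (7<9, 3<6, 8<13, -1<3); eliminate defend A.
Row route B is strictly dominated by row route A (7>3, 10>9); eliminate route B.
Row route D is strictly dominated by row route A (7>-1, 10>5); eliminate route D.
Column defend C is strictly dominated by defend B for General Y (7<10, 8<17); eliminate defend C.
Row route A is strictly dominated by row route C (8>7); eliminate route A.
Only (route C, defend B) remains, with payoff 8.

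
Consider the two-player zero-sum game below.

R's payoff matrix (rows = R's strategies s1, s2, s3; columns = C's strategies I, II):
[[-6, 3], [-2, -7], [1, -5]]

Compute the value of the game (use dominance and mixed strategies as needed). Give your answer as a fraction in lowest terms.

Row s2 is strictly dominated by row s3, so R never plays it.
The remaining 2×2 game on (s1, s3) × (I, II) has no saddle point. Let R play s1 with probability p; indifference gives −6p + (1−p) = 3p − 5(1−p), so p = 2/5.
Similarly C's optimal q on I is 8/15, and the value is -6·(8/15) + (3)·(7/15) = -9/5.

-9/5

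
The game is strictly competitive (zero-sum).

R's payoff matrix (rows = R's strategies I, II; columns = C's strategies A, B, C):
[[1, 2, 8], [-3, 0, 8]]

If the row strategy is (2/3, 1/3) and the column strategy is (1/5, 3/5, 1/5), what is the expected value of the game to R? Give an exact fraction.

Against (1/5, 3/5, 1/5), each row's expected payoff is I: 3; II: 1.
Taking the (2/3, 1/3)-weighted average: (2/3)·(3) + (1/3)·(1) = 7/3.

7/3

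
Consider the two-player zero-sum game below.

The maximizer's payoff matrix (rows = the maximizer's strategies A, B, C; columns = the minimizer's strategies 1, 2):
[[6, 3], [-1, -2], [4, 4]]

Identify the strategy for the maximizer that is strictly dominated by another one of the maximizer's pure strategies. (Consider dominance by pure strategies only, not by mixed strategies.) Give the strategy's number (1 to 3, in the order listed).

2

Compare B with A: 6 > -1, 3 > -2.
So A strictly dominates B for the maximizer; B is strictly dominated.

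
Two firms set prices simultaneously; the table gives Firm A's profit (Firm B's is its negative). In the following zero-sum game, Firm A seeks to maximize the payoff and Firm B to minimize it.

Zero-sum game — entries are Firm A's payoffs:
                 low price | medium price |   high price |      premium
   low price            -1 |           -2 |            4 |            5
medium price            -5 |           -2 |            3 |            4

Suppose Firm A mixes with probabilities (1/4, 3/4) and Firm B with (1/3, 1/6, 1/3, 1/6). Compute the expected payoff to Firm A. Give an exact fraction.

1/8

Against (1/3, 1/6, 1/3, 1/6), each row's expected payoff is low price: 3/2; medium price: -1/3.
Taking the (1/4, 3/4)-weighted average: (1/4)·(3/2) + (3/4)·(-1/3) = 1/8.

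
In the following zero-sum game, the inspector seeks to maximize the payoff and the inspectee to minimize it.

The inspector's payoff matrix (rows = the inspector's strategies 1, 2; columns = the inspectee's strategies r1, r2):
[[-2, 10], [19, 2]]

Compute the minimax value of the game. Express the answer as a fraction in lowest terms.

194/29

Row minima are -2 and 2, so the inspector's maximin is 2; column maxima are 19 and 10, so the inspectee's minimax is 10. These differ, so the equilibrium is in mixed strategies.
Let the inspector play 1 with probability p. The inspectee is indifferent when −2p + 19(1−p) = 10p + 2(1−p), giving p = 17/29.
Let the inspectee play r1 with probability q. The inspector is indifferent when −2q + 10(1−q) = 19q + 2(1−q), giving q = 8/29.
The value is -2·(8/29) + (10)·(21/29) = 194/29.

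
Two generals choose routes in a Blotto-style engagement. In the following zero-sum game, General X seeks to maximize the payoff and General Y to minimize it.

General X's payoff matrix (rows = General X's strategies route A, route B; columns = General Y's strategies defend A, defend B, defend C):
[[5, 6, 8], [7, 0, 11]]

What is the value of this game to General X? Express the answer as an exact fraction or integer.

Column defend C is strictly dominated by defend A for General Y (it gives General X more in every row).
The remaining 2×2 game on (route A, route B) × (defend A, defend B) has no saddle point. Let General X play route A with probability p; indifference gives 5p + 7(1−p) = 6p, so p = 7/8.
Similarly General Y's optimal q on defend A is 3/4, and the value is 5·(3/4) + (6)·(1/4) = 21/4.

21/4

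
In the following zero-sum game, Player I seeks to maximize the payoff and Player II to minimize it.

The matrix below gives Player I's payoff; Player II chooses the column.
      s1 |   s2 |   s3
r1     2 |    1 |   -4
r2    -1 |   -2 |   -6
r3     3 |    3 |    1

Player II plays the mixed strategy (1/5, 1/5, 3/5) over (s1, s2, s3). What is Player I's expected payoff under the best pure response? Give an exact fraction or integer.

9/5

r1: (2)·(1/5) + (1)·(1/5) + (-4)·(3/5) = -9/5.
r2: (-1)·(1/5) + (-2)·(1/5) + (-6)·(3/5) = -21/5.
r3: (3)·(1/5) + (3)·(1/5) + (1)·(3/5) = 9/5.
The best pure response is r3 with expected payoff 9/5.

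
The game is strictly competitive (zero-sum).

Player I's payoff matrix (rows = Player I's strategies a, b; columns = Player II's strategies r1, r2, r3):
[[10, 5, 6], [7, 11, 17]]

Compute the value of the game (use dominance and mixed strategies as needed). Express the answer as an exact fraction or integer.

25/3

Column r3 is strictly dominated by r2 for Player II (it gives Player I more in every row).
The remaining 2×2 game on (a, b) × (r1, r2) has no saddle point. Let Player I play a with probability p; indifference gives 10p + 7(1−p) = 5p + 11(1−p), so p = 4/9.
Similarly Player II's optimal q on r1 is 2/3, and the value is 10·(2/3) + (5)·(1/3) = 25/3.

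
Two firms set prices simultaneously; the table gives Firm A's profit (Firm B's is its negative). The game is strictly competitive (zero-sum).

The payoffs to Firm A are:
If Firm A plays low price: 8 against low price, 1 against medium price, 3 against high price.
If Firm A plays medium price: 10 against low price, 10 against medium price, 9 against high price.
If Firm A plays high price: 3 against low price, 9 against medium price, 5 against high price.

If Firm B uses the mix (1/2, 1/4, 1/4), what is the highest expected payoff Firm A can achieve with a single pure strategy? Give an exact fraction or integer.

low price: (8)·(1/2) + (1)·(1/4) + (3)·(1/4) = 5.
medium price: (10)·(1/2) + (10)·(1/4) + (9)·(1/4) = 39/4.
high price: (3)·(1/2) + (9)·(1/4) + (5)·(1/4) = 5.
The best pure response is medium price with expected payoff 39/4.

39/4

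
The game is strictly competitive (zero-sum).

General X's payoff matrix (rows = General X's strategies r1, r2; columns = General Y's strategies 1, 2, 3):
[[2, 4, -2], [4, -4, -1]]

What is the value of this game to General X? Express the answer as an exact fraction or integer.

-4/3

Column 1 is strictly dominated by 3 for General Y (it gives General X more in every row).
The remaining 2×2 game on (r1, r2) × (2, 3) has no saddle point. Let General X play r1 with probability p; indifference gives 4p − 4(1−p) = −2p − (1−p), so p = 1/3.
Similarly General Y's optimal q on 2 is 1/9, and the value is 4·(1/9) + (-2)·(8/9) = -4/3.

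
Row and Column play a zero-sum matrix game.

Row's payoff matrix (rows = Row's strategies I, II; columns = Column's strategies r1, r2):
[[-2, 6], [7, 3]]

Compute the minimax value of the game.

4

Row minima are -2 and 3, so Row's maximin is 3; column maxima are 7 and 6, so Column's minimax is 6. These differ, so the equilibrium is in mixed strategies.
Let Row play I with probability p. Column is indifferent when −2p + 7(1−p) = 6p + 3(1−p), giving p = 1/3.
Let Column play r1 with probability q. Row is indifferent when −2q + 6(1−q) = 7q + 3(1−q), giving q = 1/4.
The value is -2·(1/4) + (6)·(3/4) = 4.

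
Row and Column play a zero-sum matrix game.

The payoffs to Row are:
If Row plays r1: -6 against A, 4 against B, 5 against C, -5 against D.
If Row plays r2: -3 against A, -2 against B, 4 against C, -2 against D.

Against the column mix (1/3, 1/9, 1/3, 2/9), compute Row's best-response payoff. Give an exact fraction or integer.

r1: (-6)·(1/3) + (4)·(1/9) + (5)·(1/3) + (-5)·(2/9) = -1.
r2: (-3)·(1/3) + (-2)·(1/9) + (4)·(1/3) + (-2)·(2/9) = -1/3.
The best pure response is r2 with expected payoff -1/3.

-1/3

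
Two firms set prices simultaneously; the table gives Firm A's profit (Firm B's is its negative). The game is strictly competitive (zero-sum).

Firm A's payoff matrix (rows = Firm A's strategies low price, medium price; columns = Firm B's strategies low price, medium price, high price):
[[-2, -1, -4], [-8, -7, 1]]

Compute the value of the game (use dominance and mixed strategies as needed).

Column medium price is strictly dominated by low price for Firm B (it gives Firm A more in every row).
The remaining 2×2 game on (low price, medium price) × (low price, high price) has no saddle point. Let Firm A play low price with probability p; indifference gives −2p − 8(1−p) = −4p + (1−p), so p = 9/11.
Similarly Firm B's optimal q on low price is 5/11, and the value is -2·(5/11) + (-4)·(6/11) = -34/11.

-34/11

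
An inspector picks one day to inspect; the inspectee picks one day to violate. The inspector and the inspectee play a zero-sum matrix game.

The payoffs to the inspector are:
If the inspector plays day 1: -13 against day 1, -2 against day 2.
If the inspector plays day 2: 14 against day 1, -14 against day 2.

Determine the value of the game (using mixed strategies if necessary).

Row minima are -13 and -14, so the inspector's maximin is -13; column maxima are 14 and -2, so the inspectee's minimax is -2. These differ, so the equilibrium is in mixed strategies.
Let the inspector play day 1 with probability p. The inspectee is indifferent when −13p + 14(1−p) = −2p − 14(1−p), giving p = 28/39.
Let the inspectee play day 1 with probability q. The inspector is indifferent when −13q − 2(1−q) = 14q − 14(1−q), giving q = 4/13.
The value is -13·(4/13) + (-2)·(9/13) = -70/13.

-70/13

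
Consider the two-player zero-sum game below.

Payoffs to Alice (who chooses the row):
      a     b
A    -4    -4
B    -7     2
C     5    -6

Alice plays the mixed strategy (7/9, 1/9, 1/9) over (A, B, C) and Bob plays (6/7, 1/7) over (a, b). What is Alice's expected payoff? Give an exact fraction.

Against (6/7, 1/7), each row's expected payoff is A: -4; B: -40/7; C: 24/7.
Taking the (7/9, 1/9, 1/9)-weighted average: (7/9)·(-4) + (1/9)·(-40/7) + (1/9)·(24/7) = -212/63.

-212/63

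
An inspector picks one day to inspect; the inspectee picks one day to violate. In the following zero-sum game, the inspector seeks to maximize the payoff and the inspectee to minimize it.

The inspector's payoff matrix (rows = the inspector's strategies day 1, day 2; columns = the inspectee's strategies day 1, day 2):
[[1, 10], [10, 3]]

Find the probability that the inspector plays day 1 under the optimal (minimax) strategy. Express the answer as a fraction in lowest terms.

7/16

Row minima are 1 and 3, so the inspector's maximin is 3; column maxima are 10 and 10, so the inspectee's minimax is 10. These differ, so the equilibrium is in mixed strategies.
Let the inspector play day 1 with probability p. The inspectee is indifferent when p + 10(1−p) = 10p + 3(1−p), giving p = 7/16.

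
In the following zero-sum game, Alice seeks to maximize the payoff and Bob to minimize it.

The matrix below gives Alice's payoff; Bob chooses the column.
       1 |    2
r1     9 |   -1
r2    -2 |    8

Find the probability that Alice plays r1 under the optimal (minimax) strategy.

Row minima are -1 and -2, so Alice's maximin is -1; column maxima are 9 and 8, so Bob's minimax is 8. These differ, so the equilibrium is in mixed strategies.
Let Alice play r1 with probability p. Bob is indifferent when 9p − 2(1−p) = −p + 8(1−p), giving p = 1/2.

1/2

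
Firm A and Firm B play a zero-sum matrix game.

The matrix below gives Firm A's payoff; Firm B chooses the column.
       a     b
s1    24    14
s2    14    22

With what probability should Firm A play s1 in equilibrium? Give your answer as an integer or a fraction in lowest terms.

4/9

Row minima are 14 and 14, so Firm A's maximin is 14; column maxima are 24 and 22, so Firm B's minimax is 22. These differ, so the equilibrium is in mixed strategies.
Let Firm A play s1 with probability p. Firm B is indifferent when 24p + 14(1−p) = 14p + 22(1−p), giving p = 4/9.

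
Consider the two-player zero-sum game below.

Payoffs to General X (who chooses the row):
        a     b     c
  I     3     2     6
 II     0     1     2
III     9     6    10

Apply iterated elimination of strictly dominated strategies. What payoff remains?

Column c is strictly dominated by a for General Y (3<6, 0<2, 9<10); eliminate c.
Row I is strictly dominated by row III (9>3, 6>2); eliminate I.
Row II is strictly dominated by row III (9>0, 6>1); eliminate II.
Column a is strictly dominated by b for General Y (6<9); eliminate a.
Only (III, b) remains, with payoff 6.

6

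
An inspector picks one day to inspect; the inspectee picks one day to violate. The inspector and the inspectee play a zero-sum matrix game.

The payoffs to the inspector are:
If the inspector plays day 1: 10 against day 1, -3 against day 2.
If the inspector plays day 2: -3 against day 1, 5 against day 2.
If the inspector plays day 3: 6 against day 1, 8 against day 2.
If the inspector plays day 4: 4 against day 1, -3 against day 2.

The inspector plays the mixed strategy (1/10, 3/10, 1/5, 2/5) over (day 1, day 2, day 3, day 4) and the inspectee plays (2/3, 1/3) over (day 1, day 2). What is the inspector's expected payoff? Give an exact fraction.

37/15

Against (2/3, 1/3), each row's expected payoff is day 1: 17/3; day 2: -1/3; day 3: 20/3; day 4: 5/3.
Taking the (1/10, 3/10, 1/5, 2/5)-weighted average: (1/10)·(17/3) + (3/10)·(-1/3) + (1/5)·(20/3) + (2/5)·(5/3) = 37/15.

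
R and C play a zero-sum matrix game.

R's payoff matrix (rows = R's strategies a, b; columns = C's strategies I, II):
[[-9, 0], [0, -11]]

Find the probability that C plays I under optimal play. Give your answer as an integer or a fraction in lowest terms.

Row minima are -9 and -11, so R's maximin is -9; column maxima are 0 and 0, so C's minimax is 0. These differ, so the equilibrium is in mixed strategies.
Let C play I with probability q. R is indifferent when −9q = −11(1−q), giving q = 11/20.

11/20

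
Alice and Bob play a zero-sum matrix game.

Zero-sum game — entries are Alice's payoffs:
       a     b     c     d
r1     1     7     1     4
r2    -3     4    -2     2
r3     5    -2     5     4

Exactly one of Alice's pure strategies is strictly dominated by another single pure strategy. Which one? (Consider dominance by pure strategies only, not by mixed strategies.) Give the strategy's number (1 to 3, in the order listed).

Compare r2 with r1: 1 > -3, 7 > 4, 1 > -2, 4 > 2.
So r1 strictly dominates r2 for Alice; r2 is strictly dominated.

2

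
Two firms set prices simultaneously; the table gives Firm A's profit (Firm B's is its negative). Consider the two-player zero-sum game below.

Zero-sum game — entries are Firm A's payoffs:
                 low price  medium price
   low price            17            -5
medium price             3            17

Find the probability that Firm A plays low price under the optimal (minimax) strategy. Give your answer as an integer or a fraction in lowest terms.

Row minima are -5 and 3, so Firm A's maximin is 3; column maxima are 17 and 17, so Firm B's minimax is 17. These differ, so the equilibrium is in mixed strategies.
Let Firm A play low price with probability p. Firm B is indifferent when 17p + 3(1−p) = −5p + 17(1−p), giving p = 7/18.

7/18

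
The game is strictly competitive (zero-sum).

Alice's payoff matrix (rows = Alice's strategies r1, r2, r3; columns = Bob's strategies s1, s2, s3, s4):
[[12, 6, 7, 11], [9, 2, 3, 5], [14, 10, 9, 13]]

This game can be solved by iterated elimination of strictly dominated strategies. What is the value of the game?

9

Row r2 is strictly dominated by row r1 (12>9, 6>2, 7>3, 11>5); eliminate r2.
Column s4 is strictly dominated by s2 for Bob (6<11, 10<13); eliminate s4.
Column s1 is strictly dominated by s2 for Bob (6<12, 10<14); eliminate s1.
Row r1 is strictly dominated by row r3 (10>6, 9>7); eliminate r1.
Column s2 is strictly dominated by s3 for Bob (9<10); eliminate s2.
Only (r3, s3) remains, with payoff 9.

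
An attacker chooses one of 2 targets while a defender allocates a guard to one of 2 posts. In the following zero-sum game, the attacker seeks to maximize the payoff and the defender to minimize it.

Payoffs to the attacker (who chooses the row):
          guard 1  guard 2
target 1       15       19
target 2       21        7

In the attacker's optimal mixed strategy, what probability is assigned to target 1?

7/9

Row minima are 15 and 7, so the attacker's maximin is 15; column maxima are 21 and 19, so the defender's minimax is 19. These differ, so the equilibrium is in mixed strategies.
Let the attacker play target 1 with probability p. The defender is indifferent when 15p + 21(1−p) = 19p + 7(1−p), giving p = 7/9.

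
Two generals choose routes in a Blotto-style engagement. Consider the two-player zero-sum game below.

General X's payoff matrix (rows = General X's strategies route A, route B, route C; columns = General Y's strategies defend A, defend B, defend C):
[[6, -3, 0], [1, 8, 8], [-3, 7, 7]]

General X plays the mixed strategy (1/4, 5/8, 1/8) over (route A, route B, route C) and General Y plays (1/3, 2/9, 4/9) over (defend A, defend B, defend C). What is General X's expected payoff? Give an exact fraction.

Against (1/3, 2/9, 4/9), each row's expected payoff is route A: 4/3; route B: 17/3; route C: 11/3.
Taking the (1/4, 5/8, 1/8)-weighted average: (1/4)·(4/3) + (5/8)·(17/3) + (1/8)·(11/3) = 13/3.

13/3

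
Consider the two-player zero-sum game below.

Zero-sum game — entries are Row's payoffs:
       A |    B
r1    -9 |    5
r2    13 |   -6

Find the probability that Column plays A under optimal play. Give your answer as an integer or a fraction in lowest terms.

1/3

Row minima are -9 and -6, so Row's maximin is -6; column maxima are 13 and 5, so Column's minimax is 5. These differ, so the equilibrium is in mixed strategies.
Let Column play A with probability q. Row is indifferent when −9q + 5(1−q) = 13q − 6(1−q), giving q = 1/3.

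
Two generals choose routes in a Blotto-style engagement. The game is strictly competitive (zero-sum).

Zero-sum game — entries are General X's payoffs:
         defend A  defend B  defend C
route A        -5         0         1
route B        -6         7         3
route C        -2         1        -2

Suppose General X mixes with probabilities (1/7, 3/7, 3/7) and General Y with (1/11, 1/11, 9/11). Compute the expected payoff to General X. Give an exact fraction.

31/77

Against (1/11, 1/11, 9/11), each row's expected payoff is route A: 4/11; route B: 28/11; route C: -19/11.
Taking the (1/7, 3/7, 3/7)-weighted average: (1/7)·(4/11) + (3/7)·(28/11) + (3/7)·(-19/11) = 31/77.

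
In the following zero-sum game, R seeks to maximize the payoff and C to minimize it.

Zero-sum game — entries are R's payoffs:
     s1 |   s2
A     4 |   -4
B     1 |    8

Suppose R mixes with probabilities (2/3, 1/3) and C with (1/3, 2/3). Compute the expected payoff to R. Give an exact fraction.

Against (1/3, 2/3), each row's expected payoff is A: -4/3; B: 17/3.
Taking the (2/3, 1/3)-weighted average: (2/3)·(-4/3) + (1/3)·(17/3) = 1.

1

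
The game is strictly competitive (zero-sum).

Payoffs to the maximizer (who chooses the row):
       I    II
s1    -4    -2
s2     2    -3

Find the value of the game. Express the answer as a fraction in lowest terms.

-16/7

Row minima are -4 and -3, so the maximizer's maximin is -3; column maxima are 2 and -2, so the minimizer's minimax is -2. These differ, so the equilibrium is in mixed strategies.
Let the maximizer play s1 with probability p. The minimizer is indifferent when −4p + 2(1−p) = −2p − 3(1−p), giving p = 5/7.
Let the minimizer play I with probability q. The maximizer is indifferent when −4q − 2(1−q) = 2q − 3(1−q), giving q = 1/7.
The value is -4·(1/7) + (-2)·(6/7) = -16/7.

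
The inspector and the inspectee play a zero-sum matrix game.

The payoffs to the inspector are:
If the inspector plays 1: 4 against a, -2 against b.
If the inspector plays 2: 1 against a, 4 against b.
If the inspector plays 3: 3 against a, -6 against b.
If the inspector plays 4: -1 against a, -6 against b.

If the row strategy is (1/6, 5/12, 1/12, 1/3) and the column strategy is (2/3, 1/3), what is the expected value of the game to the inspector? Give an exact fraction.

Against (2/3, 1/3), each row's expected payoff is 1: 2; 2: 2; 3: 0; 4: -8/3.
Taking the (1/6, 5/12, 1/12, 1/3)-weighted average: (1/6)·(2) + (5/12)·(2) + (1/12)·(0) + (1/3)·(-8/3) = 5/18.

5/18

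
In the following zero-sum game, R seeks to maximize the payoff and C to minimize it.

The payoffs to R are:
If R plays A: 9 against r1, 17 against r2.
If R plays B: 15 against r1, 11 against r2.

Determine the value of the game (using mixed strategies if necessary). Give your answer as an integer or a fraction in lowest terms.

Row minima are 9 and 11, so R's maximin is 11; column maxima are 15 and 17, so C's minimax is 15. These differ, so the equilibrium is in mixed strategies.
Let R play A with probability p. C is indifferent when 9p + 15(1−p) = 17p + 11(1−p), giving p = 1/3.
Let C play r1 with probability q. R is indifferent when 9q + 17(1−q) = 15q + 11(1−q), giving q = 1/2.
The value is 9·(1/2) + (17)·(1/2) = 13.

13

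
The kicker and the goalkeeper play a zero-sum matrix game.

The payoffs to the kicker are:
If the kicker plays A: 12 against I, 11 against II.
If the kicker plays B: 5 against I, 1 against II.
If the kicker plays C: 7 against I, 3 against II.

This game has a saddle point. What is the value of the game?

Row minima: 11, 1, 3 → the kicker's maximin is 11.
Column maxima: 12, 11 → the goalkeeper's minimax is 11.
They coincide at (A, II), so the value is 11.

11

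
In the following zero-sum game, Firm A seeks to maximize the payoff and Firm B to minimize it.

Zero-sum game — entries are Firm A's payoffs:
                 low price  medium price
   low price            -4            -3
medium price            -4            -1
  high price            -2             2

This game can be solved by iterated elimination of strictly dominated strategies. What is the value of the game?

Column medium price is strictly dominated by low price for Firm B (-4<-3, -4<-1, -2<2); eliminate medium price.
Row medium price is strictly dominated by row high price (-2>-4); eliminate medium price.
Row low price is strictly dominated by row high price (-2>-4); eliminate low price.
Only (high price, low price) remains, with payoff -2.

-2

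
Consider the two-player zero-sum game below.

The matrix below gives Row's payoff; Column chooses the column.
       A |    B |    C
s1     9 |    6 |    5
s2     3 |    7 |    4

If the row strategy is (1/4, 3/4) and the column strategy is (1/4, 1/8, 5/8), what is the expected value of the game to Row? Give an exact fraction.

Against (1/4, 1/8, 5/8), each row's expected payoff is s1: 49/8; s2: 33/8.
Taking the (1/4, 3/4)-weighted average: (1/4)·(49/8) + (3/4)·(33/8) = 37/8.

37/8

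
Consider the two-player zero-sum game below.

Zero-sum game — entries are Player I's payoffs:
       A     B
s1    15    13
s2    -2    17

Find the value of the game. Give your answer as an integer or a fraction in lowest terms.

281/21

Row minima are 13 and -2, so Player I's maximin is 13; column maxima are 15 and 17, so Player II's minimax is 15. These differ, so the equilibrium is in mixed strategies.
Let Player I play s1 with probability p. Player II is indifferent when 15p − 2(1−p) = 13p + 17(1−p), giving p = 19/21.
Let Player II play A with probability q. Player I is indifferent when 15q + 13(1−q) = −2q + 17(1−q), giving q = 4/21.
The value is 15·(4/21) + (13)·(17/21) = 281/21.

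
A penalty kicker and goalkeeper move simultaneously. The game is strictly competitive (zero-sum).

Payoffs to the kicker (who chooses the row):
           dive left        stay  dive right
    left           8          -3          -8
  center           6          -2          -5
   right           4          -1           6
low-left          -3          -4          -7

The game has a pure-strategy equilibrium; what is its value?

Row minima: -8, -5, -1, -7 → the kicker's maximin is -1.
Column maxima: 8, -1, 6 → the goalkeeper's minimax is -1.
They coincide at (right, stay), so the value is -1.

-1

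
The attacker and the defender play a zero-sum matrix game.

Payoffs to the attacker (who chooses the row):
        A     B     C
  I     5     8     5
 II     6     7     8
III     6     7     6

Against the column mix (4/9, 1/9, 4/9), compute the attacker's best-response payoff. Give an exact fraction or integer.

I: (5)·(4/9) + (8)·(1/9) + (5)·(4/9) = 16/3.
II: (6)·(4/9) + (7)·(1/9) + (8)·(4/9) = 7.
III: (6)·(4/9) + (7)·(1/9) + (6)·(4/9) = 55/9.
The best pure response is II with expected payoff 7.

7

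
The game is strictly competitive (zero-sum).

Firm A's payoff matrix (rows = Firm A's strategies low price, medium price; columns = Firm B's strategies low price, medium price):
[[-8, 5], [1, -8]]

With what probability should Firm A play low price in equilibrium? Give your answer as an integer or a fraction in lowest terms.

9/22

Row minima are -8 and -8, so Firm A's maximin is -8; column maxima are 1 and 5, so Firm B's minimax is 1. These differ, so the equilibrium is in mixed strategies.
Let Firm A play low price with probability p. Firm B is indifferent when −8p + (1−p) = 5p − 8(1−p), giving p = 9/22.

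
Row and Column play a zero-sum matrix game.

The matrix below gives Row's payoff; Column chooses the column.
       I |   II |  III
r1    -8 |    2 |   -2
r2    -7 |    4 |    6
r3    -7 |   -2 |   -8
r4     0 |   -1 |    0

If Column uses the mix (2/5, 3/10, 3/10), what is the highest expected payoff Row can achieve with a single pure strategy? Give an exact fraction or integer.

1/5

r1: (-8)·(2/5) + (2)·(3/10) + (-2)·(3/10) = -16/5.
r2: (-7)·(2/5) + (4)·(3/10) + (6)·(3/10) = 1/5.
r3: (-7)·(2/5) + (-2)·(3/10) + (-8)·(3/10) = -29/5.
r4: (0)·(2/5) + (-1)·(3/10) + (0)·(3/10) = -3/10.
The best pure response is r2 with expected payoff 1/5.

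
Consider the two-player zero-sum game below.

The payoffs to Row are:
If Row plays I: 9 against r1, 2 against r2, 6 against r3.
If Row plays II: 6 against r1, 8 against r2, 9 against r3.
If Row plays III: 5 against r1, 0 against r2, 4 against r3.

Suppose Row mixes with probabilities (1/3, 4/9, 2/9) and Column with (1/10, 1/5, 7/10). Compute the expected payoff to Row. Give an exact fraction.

571/90

Against (1/10, 1/5, 7/10), each row's expected payoff is I: 11/2; II: 17/2; III: 33/10.
Taking the (1/3, 4/9, 2/9)-weighted average: (1/3)·(11/2) + (4/9)·(17/2) + (2/9)·(33/10) = 571/90.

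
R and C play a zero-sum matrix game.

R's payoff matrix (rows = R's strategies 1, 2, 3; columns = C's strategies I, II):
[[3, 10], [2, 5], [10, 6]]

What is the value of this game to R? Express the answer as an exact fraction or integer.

82/11

Row 2 is strictly dominated by row 1, so R never plays it.
The remaining 2×2 game on (1, 3) × (I, II) has no saddle point. Let R play 1 with probability p; indifference gives 3p + 10(1−p) = 10p + 6(1−p), so p = 4/11.
Similarly C's optimal q on I is 4/11, and the value is 3·(4/11) + (10)·(7/11) = 82/11.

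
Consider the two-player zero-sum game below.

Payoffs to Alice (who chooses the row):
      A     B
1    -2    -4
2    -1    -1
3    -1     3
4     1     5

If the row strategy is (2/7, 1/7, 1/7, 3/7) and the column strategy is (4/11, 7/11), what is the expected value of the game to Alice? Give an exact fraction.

51/77

Against (4/11, 7/11), each row's expected payoff is 1: -36/11; 2: -1; 3: 17/11; 4: 39/11.
Taking the (2/7, 1/7, 1/7, 3/7)-weighted average: (2/7)·(-36/11) + (1/7)·(-1) + (1/7)·(17/11) + (3/7)·(39/11) = 51/77.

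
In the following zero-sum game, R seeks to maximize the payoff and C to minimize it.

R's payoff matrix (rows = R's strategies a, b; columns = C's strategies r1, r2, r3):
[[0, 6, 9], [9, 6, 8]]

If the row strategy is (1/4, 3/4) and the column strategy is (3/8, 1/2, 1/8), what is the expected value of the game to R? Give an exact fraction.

Against (3/8, 1/2, 1/8), each row's expected payoff is a: 33/8; b: 59/8.
Taking the (1/4, 3/4)-weighted average: (1/4)·(33/8) + (3/4)·(59/8) = 105/16.

105/16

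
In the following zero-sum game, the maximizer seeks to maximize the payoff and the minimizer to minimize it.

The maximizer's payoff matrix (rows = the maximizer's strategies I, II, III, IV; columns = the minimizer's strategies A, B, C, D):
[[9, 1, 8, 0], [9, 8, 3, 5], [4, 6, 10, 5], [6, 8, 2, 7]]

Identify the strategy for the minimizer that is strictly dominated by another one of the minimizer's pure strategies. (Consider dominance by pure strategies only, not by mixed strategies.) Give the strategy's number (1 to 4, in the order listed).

2

The minimizer prefers columns that give the maximizer less. Compare B with D: 0 < 1, 5 < 8, 5 < 6, 7 < 8.
So D strictly dominates B for the minimizer; B is strictly dominated.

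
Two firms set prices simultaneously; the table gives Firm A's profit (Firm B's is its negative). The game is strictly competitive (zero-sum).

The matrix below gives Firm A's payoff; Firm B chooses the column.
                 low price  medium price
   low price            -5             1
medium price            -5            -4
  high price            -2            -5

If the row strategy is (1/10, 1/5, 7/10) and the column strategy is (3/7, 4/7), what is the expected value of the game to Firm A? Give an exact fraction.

Against (3/7, 4/7), each row's expected payoff is low price: -11/7; medium price: -31/7; high price: -26/7.
Taking the (1/10, 1/5, 7/10)-weighted average: (1/10)·(-11/7) + (1/5)·(-31/7) + (7/10)·(-26/7) = -51/14.

-51/14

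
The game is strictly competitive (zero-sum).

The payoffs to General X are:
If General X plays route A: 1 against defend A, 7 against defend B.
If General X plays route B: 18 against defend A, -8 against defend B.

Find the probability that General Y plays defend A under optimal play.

Row minima are 1 and -8, so General X's maximin is 1; column maxima are 18 and 7, so General Y's minimax is 7. These differ, so the equilibrium is in mixed strategies.
Let General Y play defend A with probability q. General X is indifferent when q + 7(1−q) = 18q − 8(1−q), giving q = 15/32.

15/32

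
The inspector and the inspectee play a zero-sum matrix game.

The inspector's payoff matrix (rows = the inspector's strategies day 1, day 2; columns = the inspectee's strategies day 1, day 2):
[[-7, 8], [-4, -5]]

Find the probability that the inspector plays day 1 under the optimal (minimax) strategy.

1/16

Row minima are -7 and -5, so the inspector's maximin is -5; column maxima are -4 and 8, so the inspectee's minimax is -4. These differ, so the equilibrium is in mixed strategies.
Let the inspector play day 1 with probability p. The inspectee is indifferent when −7p − 4(1−p) = 8p − 5(1−p), giving p = 1/16.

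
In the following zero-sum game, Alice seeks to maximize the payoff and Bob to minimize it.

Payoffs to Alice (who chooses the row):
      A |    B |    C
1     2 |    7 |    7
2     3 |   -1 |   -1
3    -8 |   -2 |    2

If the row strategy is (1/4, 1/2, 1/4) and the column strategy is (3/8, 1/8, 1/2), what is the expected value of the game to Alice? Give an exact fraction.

31/32

Against (3/8, 1/8, 1/2), each row's expected payoff is 1: 41/8; 2: 1/2; 3: -9/4.
Taking the (1/4, 1/2, 1/4)-weighted average: (1/4)·(41/8) + (1/2)·(1/2) + (1/4)·(-9/4) = 31/32.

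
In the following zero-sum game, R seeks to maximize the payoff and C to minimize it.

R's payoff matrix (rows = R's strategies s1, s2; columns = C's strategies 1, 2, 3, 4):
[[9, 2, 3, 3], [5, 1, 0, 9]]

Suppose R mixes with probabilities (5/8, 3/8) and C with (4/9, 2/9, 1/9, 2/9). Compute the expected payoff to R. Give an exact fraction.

365/72

Against (4/9, 2/9, 1/9, 2/9), each row's expected payoff is s1: 49/9; s2: 40/9.
Taking the (5/8, 3/8)-weighted average: (5/8)·(49/9) + (3/8)·(40/9) = 365/72.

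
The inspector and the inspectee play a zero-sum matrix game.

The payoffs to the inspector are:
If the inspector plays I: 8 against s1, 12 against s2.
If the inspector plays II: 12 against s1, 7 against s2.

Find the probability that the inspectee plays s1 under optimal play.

Row minima are 8 and 7, so the inspector's maximin is 8; column maxima are 12 and 12, so the inspectee's minimax is 12. These differ, so the equilibrium is in mixed strategies.
Let the inspectee play s1 with probability q. The inspector is indifferent when 8q + 12(1−q) = 12q + 7(1−q), giving q = 5/9.

5/9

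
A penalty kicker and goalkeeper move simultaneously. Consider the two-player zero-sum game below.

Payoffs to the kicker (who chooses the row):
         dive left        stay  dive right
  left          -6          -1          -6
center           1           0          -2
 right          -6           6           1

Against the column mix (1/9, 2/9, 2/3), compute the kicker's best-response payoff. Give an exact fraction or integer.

4/3

left: (-6)·(1/9) + (-1)·(2/9) + (-6)·(2/3) = -44/9.
center: (1)·(1/9) + (0)·(2/9) + (-2)·(2/3) = -11/9.
right: (-6)·(1/9) + (6)·(2/9) + (1)·(2/3) = 4/3.
The best pure response is right with expected payoff 4/3.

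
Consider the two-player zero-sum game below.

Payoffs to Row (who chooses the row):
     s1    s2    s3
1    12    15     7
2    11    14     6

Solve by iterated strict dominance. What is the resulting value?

Row 2 is strictly dominated by row 1 (12>11, 15>14, 7>6); eliminate 2.
Column s1 is strictly dominated by s3 for Column (7<12); eliminate s1.
Column s2 is strictly dominated by s3 for Column (7<15); eliminate s2.
Only (1, s3) remains, with payoff 7.

7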